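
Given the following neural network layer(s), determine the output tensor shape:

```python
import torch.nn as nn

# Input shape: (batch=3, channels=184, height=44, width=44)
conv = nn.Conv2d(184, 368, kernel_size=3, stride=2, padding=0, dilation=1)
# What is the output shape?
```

Input: (3, 184, 44, 44) -> Output: (3, 368, 21, 21)

Answer: (3, 368, 21, 21)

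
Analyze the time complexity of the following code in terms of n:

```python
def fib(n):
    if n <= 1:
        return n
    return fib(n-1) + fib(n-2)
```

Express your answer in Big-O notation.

This is Recursive Fibonacci (naive). Time complexity: O(2^n).

Answer: O(2^n)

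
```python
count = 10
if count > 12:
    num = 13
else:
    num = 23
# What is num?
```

Trace:
`count = 10` → count = 10
`if count > 12: ...` → count > 12 is False, take else branch → num = 23
So num = 23

Answer: 23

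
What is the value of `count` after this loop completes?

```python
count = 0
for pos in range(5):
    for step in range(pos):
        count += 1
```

Triangle number: 0+1+2+...+4
`count` takes the values: 0 → 1 → 2 → 3 → 4 → 5 → 6 → 7 → 8 → 9 → 10

Answer: 10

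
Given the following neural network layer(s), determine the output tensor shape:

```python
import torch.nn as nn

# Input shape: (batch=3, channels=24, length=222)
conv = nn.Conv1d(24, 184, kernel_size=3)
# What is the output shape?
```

Input: (3, 24, 222) -> Output: (3, 184, 220)

Answer: (3, 184, 220)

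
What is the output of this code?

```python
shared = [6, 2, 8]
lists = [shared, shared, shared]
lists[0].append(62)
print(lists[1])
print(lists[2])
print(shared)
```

Key concept: list of same reference.
Step by step:
`shared = [6, 2, 8]` → shared = [6, 2, 8]
`lists = [shared, shared, shared]` → lists = [[6, 2, 8], [6, 2, 8], [6, 2, 8]]
`lists[0].append(62)` → shared = [6, 2, 8, 62]; lists = [[6, 2, 8, 62], [6, 2, 8, 62], [6, 2, 8, 62]]
`print(lists[1])` → prints [6, 2, 8, 62]
`print(lists[2])` → prints [6, 2, 8, 62]
`print(shared)` → prints [6, 2, 8, 62]

Answer:
[6, 2, 8, 62]
[6, 2, 8, 62]
[6, 2, 8, 62]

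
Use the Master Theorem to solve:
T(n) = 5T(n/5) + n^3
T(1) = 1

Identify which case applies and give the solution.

a=5, b=5, f(n)=n^3. log_5(5) = 1. Since c=3 > 1 and the regularity condition holds (5(n/5)^3 = (5/5^3)n^3 with 5/5^3 < 1), Case 3 applies: T(n) = Θ(f(n)) = O(n^3).

Answer: O(n^3) - Case 3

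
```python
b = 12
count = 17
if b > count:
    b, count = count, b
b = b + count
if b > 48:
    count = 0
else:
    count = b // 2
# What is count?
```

Trace:
`b = 12` → b = 12
`count = 17` → count = 17
`if b > count: ...` → b > count is False → no variable changes
`b = b + count` → b = 29
`if b > 48: ...` → b > 48 is False, take else branch → count = 14
So count = 14

Answer: 14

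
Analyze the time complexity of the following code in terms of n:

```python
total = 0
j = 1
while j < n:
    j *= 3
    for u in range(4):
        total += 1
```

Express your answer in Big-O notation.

Each loop level contributes: log n × 1. Multiplying the contributions gives O(log n).

Answer: O(log n)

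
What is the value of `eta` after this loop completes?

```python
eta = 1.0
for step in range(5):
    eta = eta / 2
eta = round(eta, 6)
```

Halving LR 5 times: 1 / 2^5
`eta` takes the values: 1.0 → 0.5 → 0.25 → 0.125 → 0.0625 → 0.03125

Answer: 0.03125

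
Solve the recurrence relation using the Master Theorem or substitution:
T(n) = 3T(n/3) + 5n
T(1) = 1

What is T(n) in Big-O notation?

By Master Theorem: a=3, b=3, f(n)=5n. Since log_3(3) = 1 and f(n) = Θ(n^1), Case 2 applies. T(n) = O(n log n).

Answer: O(n log n)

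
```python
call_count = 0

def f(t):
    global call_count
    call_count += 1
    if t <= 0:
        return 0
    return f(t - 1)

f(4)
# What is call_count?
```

Linear recursion stepping by 1: 5 calls from t=4 down to ≤0.

Answer: 5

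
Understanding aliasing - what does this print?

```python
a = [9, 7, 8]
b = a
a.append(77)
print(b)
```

Key concept: basic list aliasing.
Step by step:
`a = [9, 7, 8]` → a = [9, 7, 8]
`b = a` → b = [9, 7, 8] (same object as a)
`a.append(77)` → a = [9, 7, 8, 77] (same object as b); b = [9, 7, 8, 77] (same object as a)
`print(b)` → prints [9, 7, 8, 77]

Answer: [9, 7, 8, 77]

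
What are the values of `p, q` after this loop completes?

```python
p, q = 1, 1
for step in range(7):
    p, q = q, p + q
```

Fibonacci: after 7 iterations
`p, q` takes the values: (1, 1) → (1, 2) → (2, 3) → (3, 5) → (5, 8) → (8, 13) → (13, 21) → (21, 34)

Answer: 21, 34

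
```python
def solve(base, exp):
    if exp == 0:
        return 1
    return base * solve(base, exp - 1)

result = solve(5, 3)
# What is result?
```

solve(5, 3) = 5 * 5 * 5 = 125

Answer: 125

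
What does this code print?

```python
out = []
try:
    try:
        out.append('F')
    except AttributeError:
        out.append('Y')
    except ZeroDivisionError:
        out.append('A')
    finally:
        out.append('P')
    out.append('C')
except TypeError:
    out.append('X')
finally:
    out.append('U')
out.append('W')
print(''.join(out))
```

Execution trace: 'F' (inner try body, no exception) → 'P' (inner finally) → 'C' (try body, no exception) → 'U' (finally) → 'W' (after the try/except). Output: FPCUW

Answer: FPCUW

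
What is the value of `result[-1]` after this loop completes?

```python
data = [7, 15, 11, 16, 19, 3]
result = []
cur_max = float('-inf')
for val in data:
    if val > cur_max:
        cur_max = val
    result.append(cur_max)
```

Running max ends at 19
`result` takes the values: [] → [7] → [7, 15] → [7, 15, 15] → [7, 15, 15, 16] → [7, 15, 15, 16, 19] → [7, 15, 15, 16, 19, 19]
So `result[-1]` = 19

Answer: 19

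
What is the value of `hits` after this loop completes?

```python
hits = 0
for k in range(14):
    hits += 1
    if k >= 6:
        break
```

Loop breaks when k reaches 6, hits is 7
`hits` takes the values: 0 → 1 → 2 → 3 → 4 → 5 → 6 → 7

Answer: 7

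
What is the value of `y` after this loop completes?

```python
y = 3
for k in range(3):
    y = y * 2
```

Multiply by 2, 3 times: 3 * 2^3 = 24
`y` takes the values: 3 → 6 → 12 → 24

Answer: 24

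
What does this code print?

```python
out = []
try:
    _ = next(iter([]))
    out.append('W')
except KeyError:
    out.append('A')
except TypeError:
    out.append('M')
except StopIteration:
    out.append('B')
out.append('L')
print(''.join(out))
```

Execution trace: 'B' (except StopIteration) → 'L' (after the try/except). Output: BL

Answer: BL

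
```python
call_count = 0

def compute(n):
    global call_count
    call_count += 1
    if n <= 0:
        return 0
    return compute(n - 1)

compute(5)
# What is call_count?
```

Linear recursion stepping by 1: 6 calls from n=5 down to ≤0.

Answer: 6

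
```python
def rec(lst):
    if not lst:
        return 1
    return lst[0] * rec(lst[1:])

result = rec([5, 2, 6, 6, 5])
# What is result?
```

Product over [5, 2, 6, 6, 5] = 5 * 2 * 6 * 6 * 5 = 1800

Answer: 1800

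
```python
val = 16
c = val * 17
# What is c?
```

Trace:
`val = 16` → val = 16
`c = val * 17` → c = 272
So c = 272

Answer: 272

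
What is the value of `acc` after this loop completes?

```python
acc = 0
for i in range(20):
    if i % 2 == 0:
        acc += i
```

Sum of even numbers 0 to 19
`acc` takes the values: 0 → 2 → 6 → 12 → 20 → 30 → 42 → 56 → 72 → 90

Answer: 90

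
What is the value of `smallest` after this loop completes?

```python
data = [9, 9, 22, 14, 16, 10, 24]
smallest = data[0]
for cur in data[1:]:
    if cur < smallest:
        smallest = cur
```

Minimum of [9, 9, 22, 14, 16, 10, 24]
`smallest` takes the values: 9

Answer: 9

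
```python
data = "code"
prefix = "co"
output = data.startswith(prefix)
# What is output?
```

Trace:
`data = "code"` → data = 'code'
`prefix = "co"` → prefix = 'co'
`output = data.startswith(prefix)` → output = True
So output = True

Answer: True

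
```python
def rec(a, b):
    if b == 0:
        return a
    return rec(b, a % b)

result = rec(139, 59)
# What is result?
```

rec(139, 59) -> rec(59, 21) -> rec(21, 17) -> rec(17, 4) -> rec(4, 1) -> rec(1, 0) -> 1

Answer: 1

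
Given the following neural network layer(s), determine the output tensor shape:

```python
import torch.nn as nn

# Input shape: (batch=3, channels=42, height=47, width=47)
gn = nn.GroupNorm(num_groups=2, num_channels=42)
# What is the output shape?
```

Input: (3, 42, 47, 47) -> Output: (3, 42, 47, 47)

Answer: (3, 42, 47, 47)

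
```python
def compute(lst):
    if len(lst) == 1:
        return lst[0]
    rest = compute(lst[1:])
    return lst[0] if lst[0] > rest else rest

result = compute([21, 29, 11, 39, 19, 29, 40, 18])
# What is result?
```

Recursive max over [21, 29, 11, 39, 19, 29, 40, 18] = 40

Answer: 40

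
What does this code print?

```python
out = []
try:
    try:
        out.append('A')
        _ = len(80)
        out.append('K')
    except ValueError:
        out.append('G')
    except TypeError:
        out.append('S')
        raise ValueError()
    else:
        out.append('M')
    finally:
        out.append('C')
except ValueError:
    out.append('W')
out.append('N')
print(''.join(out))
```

Execution trace: 'A' (inner try body) → 'S' (inner except TypeError) → 'C' (inner finally) → 'W' (outer except ValueError) → 'N' (after the try/except). Output: ASCWN

Answer: ASCWN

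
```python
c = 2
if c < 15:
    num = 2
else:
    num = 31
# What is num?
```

Trace:
`c = 2` → c = 2
`if c < 15: ...` → c < 15 is True → num = 2
So num = 2

Answer: 2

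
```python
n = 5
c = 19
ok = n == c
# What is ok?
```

Trace:
`n = 5` → n = 5
`c = 19` → c = 19
`ok = n == c` → ok = False
So ok = False

Answer: False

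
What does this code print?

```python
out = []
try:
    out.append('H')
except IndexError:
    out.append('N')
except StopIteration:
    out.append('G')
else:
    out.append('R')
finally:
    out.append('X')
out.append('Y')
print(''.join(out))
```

Execution trace: 'H' (try body, no exception) → 'R' (else) → 'X' (finally) → 'Y' (after the try/except). Output: HRXY

Answer: HRXY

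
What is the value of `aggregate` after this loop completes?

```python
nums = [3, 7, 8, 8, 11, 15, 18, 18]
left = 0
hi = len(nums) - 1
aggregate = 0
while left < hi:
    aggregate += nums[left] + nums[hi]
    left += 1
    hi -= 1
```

Sum of pairs from ends
`aggregate` takes the values: 0 → 21 → 46 → 69 → 88

Answer: 88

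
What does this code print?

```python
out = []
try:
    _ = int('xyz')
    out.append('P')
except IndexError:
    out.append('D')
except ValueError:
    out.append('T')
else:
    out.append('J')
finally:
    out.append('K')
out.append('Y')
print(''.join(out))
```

Execution trace: 'T' (except ValueError) → 'K' (finally) → 'Y' (after the try/except). Output: TKY

Answer: TKY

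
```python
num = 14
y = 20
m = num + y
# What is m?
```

Trace:
`num = 14` → num = 14
`y = 20` → y = 20
`m = num + y` → m = 34
So m = 34

Answer: 34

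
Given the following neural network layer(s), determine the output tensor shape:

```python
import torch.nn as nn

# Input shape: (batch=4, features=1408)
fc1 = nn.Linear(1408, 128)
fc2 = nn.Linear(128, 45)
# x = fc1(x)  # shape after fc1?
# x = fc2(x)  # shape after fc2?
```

Input: (4, 1408) -> after fc1: (4, 128) -> Output: (4, 45)

Answer: (4, 45)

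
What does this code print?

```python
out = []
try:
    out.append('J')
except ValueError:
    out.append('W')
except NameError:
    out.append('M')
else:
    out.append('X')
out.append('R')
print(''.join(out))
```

Execution trace: 'J' (try body, no exception) → 'X' (else) → 'R' (after the try/except). Output: JXR

Answer: JXR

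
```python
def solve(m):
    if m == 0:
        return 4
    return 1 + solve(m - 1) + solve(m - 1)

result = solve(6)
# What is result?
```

solve(m) = 1 + 2·solve(m-1), solve(0)=4. Closed form: (4+1)·2^6 - 1 = 319.

Answer: 319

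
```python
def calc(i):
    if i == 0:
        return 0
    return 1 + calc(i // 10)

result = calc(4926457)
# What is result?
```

Count of digits of 4926457: 7

Answer: 7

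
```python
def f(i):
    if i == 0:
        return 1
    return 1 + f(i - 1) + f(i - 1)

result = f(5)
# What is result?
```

f(i) = 1 + 2·f(i-1), f(0)=1. Closed form: (1+1)·2^5 - 1 = 63.

Answer: 63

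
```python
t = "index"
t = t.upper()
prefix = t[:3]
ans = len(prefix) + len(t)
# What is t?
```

Trace:
`t = "index"` → t = 'index'
`t = t.upper()` → t = 'INDEX'
`prefix = t[:3]` → prefix = 'IND'
`ans = len(prefix) + len(t)` → ans = 8
So t = 'INDEX'

Answer: 'INDEX'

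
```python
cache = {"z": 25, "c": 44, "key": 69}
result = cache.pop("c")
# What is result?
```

Trace:
`cache = {"z": 25, "c": 44, "key": 69}` → cache = {'z': 25, 'c': 44, 'key': 69}
`result = cache.pop("c")` → cache = {'z': 25, 'key': 69}; result = 44
So result = 44

Answer: 44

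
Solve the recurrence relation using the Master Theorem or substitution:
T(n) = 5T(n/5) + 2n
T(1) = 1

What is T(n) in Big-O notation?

By Master Theorem: a=5, b=5, f(n)=2n. Since log_5(5) = 1 and f(n) = Θ(n^1), Case 2 applies. T(n) = O(n log n).

Answer: O(n log n)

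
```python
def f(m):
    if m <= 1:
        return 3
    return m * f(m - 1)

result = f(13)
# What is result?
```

f(13) = 13 * 12 * 11 * 10 * 9 * 8 * 7 * 6 * 5 * 4 * 3 * 2 * 3 = 18681062400

Answer: 18681062400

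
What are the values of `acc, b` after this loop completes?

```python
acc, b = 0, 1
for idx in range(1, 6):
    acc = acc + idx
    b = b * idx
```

Sum and factorial of 1 to 5
`acc, b` takes the values: (0, 1) → (1, 1) → (3, 1) → (3, 2) → (6, 2) → (6, 6) → (10, 6) → (10, 24) → (15, 24) → (15, 120)

Answer: 15, 120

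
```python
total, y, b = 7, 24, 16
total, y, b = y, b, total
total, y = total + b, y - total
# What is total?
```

Trace:
`total, y, b = 7, 24, 16` → total = 7; y = 24; b = 16
`total, y, b = y, b, total` → total = 24; y = 16; b = 7
`total, y = total + b, y - total` → total = 31; y = -8
So total = 31

Answer: 31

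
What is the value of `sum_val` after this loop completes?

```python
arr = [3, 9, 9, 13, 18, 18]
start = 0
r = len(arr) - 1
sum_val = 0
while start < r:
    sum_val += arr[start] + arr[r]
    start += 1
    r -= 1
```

Sum of pairs from ends
`sum_val` takes the values: 0 → 21 → 48 → 70

Answer: 70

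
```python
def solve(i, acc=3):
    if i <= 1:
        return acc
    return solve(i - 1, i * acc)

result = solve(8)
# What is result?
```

Accumulator trace (n, acc): (8, 3) -> (7, 24) -> (6, 168) -> (5, 1008) -> (4, 5040) -> (3, 20160) -> (2, 60480) -> (1, 120960) -> return 120960

Answer: 120960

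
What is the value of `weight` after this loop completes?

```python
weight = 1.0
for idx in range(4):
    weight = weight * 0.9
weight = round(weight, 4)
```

Exponential decay: 1.0 * 0.9^4
`weight` takes the values: 1.0 → 0.9 → 0.81 → 0.729 → 0.6561

Answer: 0.6561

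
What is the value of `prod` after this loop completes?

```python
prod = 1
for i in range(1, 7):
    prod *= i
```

6! = 720
`prod` takes the values: 1 → 2 → 6 → 24 → 120 → 720

Answer: 720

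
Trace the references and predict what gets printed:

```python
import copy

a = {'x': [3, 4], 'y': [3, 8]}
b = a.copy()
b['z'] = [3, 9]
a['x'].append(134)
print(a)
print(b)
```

Key concept: shallow copy of dict with mutable values.
Step by step:
`a = {'x': [3, 4], 'y': [3, 8]}` → a = {'x': [3, 4], 'y': [3, 8]}
`b = a.copy()` → b = {'x': [3, 4], 'y': [3, 8]}
`b['z'] = [3, 9]` → b = {'x': [3, 4], 'y': [3, 8], 'z': [3, 9]}
`a['x'].append(134)` → a = {'x': [3, 4, 134], 'y': [3, 8]}; b = {'x': [3, 4, 134], 'y': [3, 8], 'z': [3, 9]}
`print(a)` → prints {'x': [3, 4, 134], 'y': [3, 8]}
`print(b)` → prints {'x': [3, 4, 134], 'y': [3, 8], 'z': [3, 9]}

Answer:
{'x': [3, 4, 134], 'y': [3, 8]}
{'x': [3, 4, 134], 'y': [3, 8], 'z': [3, 9]}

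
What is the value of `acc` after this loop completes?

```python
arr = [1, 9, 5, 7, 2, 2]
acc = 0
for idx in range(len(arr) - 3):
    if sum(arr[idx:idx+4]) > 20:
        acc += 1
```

Count windows with sum > 20
`acc` takes the values: 0 → 1 → 2

Answer: 2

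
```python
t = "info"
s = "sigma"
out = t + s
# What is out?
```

Trace:
`t = "info"` → t = 'info'
`s = "sigma"` → s = 'sigma'
`out = t + s` → out = 'infosigma'
So out = 'infosigma'

Answer: 'infosigma'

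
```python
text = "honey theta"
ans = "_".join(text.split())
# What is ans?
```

Trace:
`text = "honey theta"` → text = 'honey theta'
`ans = "_".join(text.split())` → ans = 'honey_theta'
So ans = 'honey_theta'

Answer: 'honey_theta'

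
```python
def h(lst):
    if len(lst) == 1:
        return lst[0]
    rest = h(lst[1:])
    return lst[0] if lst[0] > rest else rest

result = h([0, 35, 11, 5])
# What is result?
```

Recursive max over [0, 35, 11, 5] = 35

Answer: 35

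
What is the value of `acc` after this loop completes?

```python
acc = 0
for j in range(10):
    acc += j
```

Sum of 0 to 9 = 45
`acc` takes the values: 0 → 1 → 3 → 6 → 10 → 15 → 21 → 28 → 36 → 45

Answer: 45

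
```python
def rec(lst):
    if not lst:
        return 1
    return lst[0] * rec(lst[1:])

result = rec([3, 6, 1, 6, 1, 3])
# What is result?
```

Product over [3, 6, 1, 6, 1, 3] = 3 * 6 * 1 * 6 * 1 * 3 = 324

Answer: 324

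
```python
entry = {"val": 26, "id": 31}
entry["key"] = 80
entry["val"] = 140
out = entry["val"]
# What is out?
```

Trace:
`entry = {"val": 26, "id": 31}` → entry = {'val': 26, 'id': 31}
`entry["key"] = 80` → entry = {'val': 26, 'id': 31, 'key': 80}
`entry["val"] = 140` → entry = {'val': 140, 'id': 31, 'key': 80}
`out = entry["val"]` → out = 140
So out = 140

Answer: 140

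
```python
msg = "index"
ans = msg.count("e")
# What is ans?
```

Trace:
`msg = "index"` → msg = 'index'
`ans = msg.count("e")` → ans = 1
So ans = 1

Answer: 1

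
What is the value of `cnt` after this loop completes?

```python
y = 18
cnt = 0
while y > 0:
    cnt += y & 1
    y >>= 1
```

Count set bits in 18 (binary: 0b10010)
`cnt` takes the values: 0 → 1 → 2

Answer: 2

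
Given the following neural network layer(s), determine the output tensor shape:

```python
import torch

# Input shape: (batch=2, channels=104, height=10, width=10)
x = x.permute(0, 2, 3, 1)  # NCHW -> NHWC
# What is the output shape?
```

Input: (2, 104, 10, 10) -> Output: (2, 10, 10, 104)

Answer: (2, 10, 10, 104)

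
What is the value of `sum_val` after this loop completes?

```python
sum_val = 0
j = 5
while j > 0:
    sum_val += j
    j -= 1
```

Sum 5 down to 1
`sum_val` takes the values: 0 → 5 → 9 → 12 → 14 → 15

Answer: 15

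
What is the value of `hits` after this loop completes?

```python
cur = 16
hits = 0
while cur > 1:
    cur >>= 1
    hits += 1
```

Count right shifts until 1
`hits` takes the values: 0 → 1 → 2 → 3 → 4

Answer: 4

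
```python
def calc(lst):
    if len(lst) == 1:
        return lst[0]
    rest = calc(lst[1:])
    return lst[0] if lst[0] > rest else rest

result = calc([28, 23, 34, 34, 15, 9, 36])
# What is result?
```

Recursive max over [28, 23, 34, 34, 15, 9, 36] = 36

Answer: 36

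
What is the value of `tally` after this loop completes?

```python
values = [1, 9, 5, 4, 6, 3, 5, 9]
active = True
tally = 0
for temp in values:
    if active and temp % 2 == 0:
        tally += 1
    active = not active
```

Count even values at even positions
`tally` takes the values: 0 → 1

Answer: 1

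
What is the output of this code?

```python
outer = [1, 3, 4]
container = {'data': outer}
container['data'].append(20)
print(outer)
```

Key concept: dict holds reference to list.
Step by step:
`outer = [1, 3, 4]` → outer = [1, 3, 4]
`container = {'data': outer}` → container = {'data': [1, 3, 4]}
`container['data'].append(20)` → outer = [1, 3, 4, 20]; container = {'data': [1, 3, 4, 20]}
`print(outer)` → prints [1, 3, 4, 20]

Answer: [1, 3, 4, 20]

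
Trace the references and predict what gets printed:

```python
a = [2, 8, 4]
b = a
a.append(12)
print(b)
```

Key concept: basic list aliasing.
Step by step:
`a = [2, 8, 4]` → a = [2, 8, 4]
`b = a` → b = [2, 8, 4] (same object as a)
`a.append(12)` → a = [2, 8, 4, 12] (same object as b); b = [2, 8, 4, 12] (same object as a)
`print(b)` → prints [2, 8, 4, 12]

Answer: [2, 8, 4, 12]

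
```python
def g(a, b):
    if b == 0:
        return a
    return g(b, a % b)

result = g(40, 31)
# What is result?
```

g(40, 31) -> g(31, 9) -> g(9, 4) -> g(4, 1) -> g(1, 0) -> 1

Answer: 1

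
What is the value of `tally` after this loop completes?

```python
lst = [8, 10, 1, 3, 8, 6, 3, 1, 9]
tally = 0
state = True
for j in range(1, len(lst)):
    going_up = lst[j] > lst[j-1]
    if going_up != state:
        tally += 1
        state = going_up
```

Count direction changes in [8, 10, 1, 3, 8, 6, 3, 1, 9]
`tally` takes the values: 0 → 1 → 2 → 3 → 4

Answer: 4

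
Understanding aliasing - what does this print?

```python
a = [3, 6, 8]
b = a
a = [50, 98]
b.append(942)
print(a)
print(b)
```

Key concept: rebinding vs mutation: a is rebound to a new list, b still points at the original.
Step by step:
`a = [3, 6, 8]` → a = [3, 6, 8]
`b = a` → b = [3, 6, 8] (same object as a)
`a = [50, 98]` → a = [50, 98]
`b.append(942)` → b = [3, 6, 8, 942]
`print(a)` → prints [50, 98]
`print(b)` → prints [3, 6, 8, 942]

Answer:
[50, 98]
[3, 6, 8, 942]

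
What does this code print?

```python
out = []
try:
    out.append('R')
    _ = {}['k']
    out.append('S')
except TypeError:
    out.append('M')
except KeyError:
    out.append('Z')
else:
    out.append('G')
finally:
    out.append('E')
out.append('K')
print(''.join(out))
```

Execution trace: 'R' (try body) → 'Z' (except KeyError) → 'E' (finally) → 'K' (after the try/except). Output: RZEK

Answer: RZEK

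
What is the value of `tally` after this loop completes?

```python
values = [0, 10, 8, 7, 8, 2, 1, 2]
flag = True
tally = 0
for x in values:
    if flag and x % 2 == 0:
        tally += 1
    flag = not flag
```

Count even values at even positions
`tally` takes the values: 0 → 1 → 2 → 3

Answer: 3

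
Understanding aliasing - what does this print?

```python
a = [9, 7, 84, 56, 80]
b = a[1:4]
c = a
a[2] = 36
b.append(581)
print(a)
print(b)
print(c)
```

Key concept: slice vs alias.
Step by step:
`a = [9, 7, 84, 56, 80]` → a = [9, 7, 84, 56, 80]
`b = a[1:4]` → b = [7, 84, 56]
`c = a` → c = [9, 7, 84, 56, 80] (same object as a)
`a[2] = 36` → a = [9, 7, 36, 56, 80] (same object as c); c = [9, 7, 36, 56, 80] (same object as a)
`b.append(581)` → b = [7, 84, 56, 581]
`print(a)` → prints [9, 7, 36, 56, 80]
`print(b)` → prints [7, 84, 56, 581]
`print(c)` → prints [9, 7, 36, 56, 80]

Answer:
[9, 7, 36, 56, 80]
[7, 84, 56, 581]
[9, 7, 36, 56, 80]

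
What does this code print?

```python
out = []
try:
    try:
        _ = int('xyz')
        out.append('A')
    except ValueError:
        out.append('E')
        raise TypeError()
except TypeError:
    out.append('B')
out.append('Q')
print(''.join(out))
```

Execution trace: 'E' (except ValueError) → 'B' (outer except TypeError) → 'Q' (after the try/except). Output: EBQ

Answer: EBQ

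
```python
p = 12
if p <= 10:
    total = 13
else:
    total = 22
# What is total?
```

Trace:
`p = 12` → p = 12
`if p <= 10: ...` → p <= 10 is False, take else branch → total = 22
So total = 22

Answer: 22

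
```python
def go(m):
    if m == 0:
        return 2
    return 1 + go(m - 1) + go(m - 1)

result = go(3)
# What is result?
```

go(m) = 1 + 2·go(m-1), go(0)=2. Closed form: (2+1)·2^3 - 1 = 23.

Answer: 23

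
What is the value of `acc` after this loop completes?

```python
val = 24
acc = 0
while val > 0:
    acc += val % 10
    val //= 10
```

Sum digits of 24
`acc` takes the values: 0 → 4 → 6

Answer: 6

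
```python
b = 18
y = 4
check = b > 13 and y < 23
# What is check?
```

Trace:
`b = 18` → b = 18
`y = 4` → y = 4
`check = b > 13 and y < 23` → check = True
So check = True

Answer: True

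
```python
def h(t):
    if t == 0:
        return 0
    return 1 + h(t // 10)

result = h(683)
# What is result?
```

Count of digits of 683: 3

Answer: 3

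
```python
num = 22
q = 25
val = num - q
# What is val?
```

Trace:
`num = 22` → num = 22
`q = 25` → q = 25
`val = num - q` → val = -3
So val = -3

Answer: -3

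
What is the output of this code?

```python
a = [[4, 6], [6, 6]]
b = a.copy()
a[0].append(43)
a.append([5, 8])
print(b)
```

Key concept: shallow copy with nested lists.
Step by step:
`a = [[4, 6], [6, 6]]` → a = [[4, 6], [6, 6]]
`b = a.copy()` → b = [[4, 6], [6, 6]]
`a[0].append(43)` → a = [[4, 6, 43], [6, 6]]; b = [[4, 6, 43], [6, 6]]
`a.append([5, 8])` → a = [[4, 6, 43], [6, 6], [5, 8]]
`print(b)` → prints [[4, 6, 43], [6, 6]]

Answer: [[4, 6, 43], [6, 6]]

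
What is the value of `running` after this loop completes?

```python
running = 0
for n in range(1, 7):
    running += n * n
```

Sum of squares 1² to 6² = 91
`running` takes the values: 0 → 1 → 5 → 14 → 30 → 55 → 91

Answer: 91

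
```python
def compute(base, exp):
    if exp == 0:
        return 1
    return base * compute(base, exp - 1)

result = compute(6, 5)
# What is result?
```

compute(6, 5) = 6 * 6 * 6 * 6 * 6 = 7776

Answer: 7776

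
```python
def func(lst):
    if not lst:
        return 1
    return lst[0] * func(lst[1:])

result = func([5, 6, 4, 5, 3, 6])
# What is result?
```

Product over [5, 6, 4, 5, 3, 6] = 5 * 6 * 4 * 5 * 3 * 6 = 10800

Answer: 10800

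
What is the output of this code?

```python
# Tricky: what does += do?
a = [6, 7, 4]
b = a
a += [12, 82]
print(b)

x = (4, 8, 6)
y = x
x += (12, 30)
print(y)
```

Key concept: += behavior differs for mutable vs immutable.
Step by step:
`a = [6, 7, 4]` → a = [6, 7, 4]
`b = a` → b = [6, 7, 4] (same object as a)
`a += [12, 82]` → a = [6, 7, 4, 12, 82] (same object as b); b = [6, 7, 4, 12, 82] (same object as a)
`print(b)` → prints [6, 7, 4, 12, 82]
`x = (4, 8, 6)` → x = (4, 8, 6)
`y = x` → y = (4, 8, 6)
`x += (12, 30)` → x = (4, 8, 6, 12, 30)
`print(y)` → prints (4, 8, 6)

Answer:
[6, 7, 4, 12, 82]
(4, 8, 6)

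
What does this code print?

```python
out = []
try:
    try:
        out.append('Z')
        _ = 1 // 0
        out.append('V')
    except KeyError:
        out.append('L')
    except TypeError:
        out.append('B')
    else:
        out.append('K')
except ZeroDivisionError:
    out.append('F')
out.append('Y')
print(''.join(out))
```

Execution trace: 'Z' (try body) → 'F' (outer except ZeroDivisionError) → 'Y' (after the try/except). Output: ZFY

Answer: ZFY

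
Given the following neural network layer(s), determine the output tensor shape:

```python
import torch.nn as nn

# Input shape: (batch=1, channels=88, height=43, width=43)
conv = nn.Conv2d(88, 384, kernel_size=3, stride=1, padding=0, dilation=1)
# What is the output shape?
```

Input: (1, 88, 43, 43) -> Output: (1, 384, 41, 41)

Answer: (1, 384, 41, 41)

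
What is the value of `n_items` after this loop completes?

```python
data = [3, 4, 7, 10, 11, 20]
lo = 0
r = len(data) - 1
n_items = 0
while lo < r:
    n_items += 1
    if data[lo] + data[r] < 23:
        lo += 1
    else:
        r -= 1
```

Steps to find pair summing to 23
`n_items` takes the values: 0 → 1 → 2 → 3 → 4 → 5

Answer: 5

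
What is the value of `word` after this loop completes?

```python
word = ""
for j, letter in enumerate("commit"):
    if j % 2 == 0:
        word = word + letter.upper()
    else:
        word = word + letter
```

Uppercase even positions in 'commit'
`word` takes the values: "" → "C" → "Co" → "CoM" → "CoMm" → "CoMmI" → "CoMmIt"

Answer: "CoMmIt"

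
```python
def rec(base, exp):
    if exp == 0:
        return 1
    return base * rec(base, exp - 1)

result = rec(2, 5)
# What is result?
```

rec(2, 5) = 2 * 2 * 2 * 2 * 2 = 32

Answer: 32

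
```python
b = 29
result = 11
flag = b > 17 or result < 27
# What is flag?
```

Trace:
`b = 29` → b = 29
`result = 11` → result = 11
`flag = b > 17 or result < 27` → flag = True
So flag = True

Answer: True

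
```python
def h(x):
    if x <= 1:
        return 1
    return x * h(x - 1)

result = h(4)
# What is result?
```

h(4) = 4 * 3 * 2 * 1 = 24

Answer: 24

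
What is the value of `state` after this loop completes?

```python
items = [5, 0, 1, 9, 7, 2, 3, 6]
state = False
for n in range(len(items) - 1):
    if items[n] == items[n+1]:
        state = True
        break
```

Check consecutive duplicates in [5, 0, 1, 9, 7, 2, 3, 6]
`state` takes the values: False

Answer: False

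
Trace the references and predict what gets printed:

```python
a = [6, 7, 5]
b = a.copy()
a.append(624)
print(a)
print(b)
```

Key concept: list.copy() creates independent copy.
Step by step:
`a = [6, 7, 5]` → a = [6, 7, 5]
`b = a.copy()` → b = [6, 7, 5]
`a.append(624)` → a = [6, 7, 5, 624]
`print(a)` → prints [6, 7, 5, 624]
`print(b)` → prints [6, 7, 5]

Answer:
[6, 7, 5, 624]
[6, 7, 5]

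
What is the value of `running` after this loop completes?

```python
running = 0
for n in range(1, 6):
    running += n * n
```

Sum of squares 1² to 5² = 55
`running` takes the values: 0 → 1 → 5 → 14 → 30 → 55

Answer: 55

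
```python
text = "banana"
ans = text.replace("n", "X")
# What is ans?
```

Trace:
`text = "banana"` → text = 'banana'
`ans = text.replace("n", "X")` → ans = 'baXaXa'
So ans = 'baXaXa'

Answer: 'baXaXa'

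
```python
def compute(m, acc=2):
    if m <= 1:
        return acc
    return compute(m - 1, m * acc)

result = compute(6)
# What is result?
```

Accumulator trace (n, acc): (6, 2) -> (5, 12) -> (4, 60) -> (3, 240) -> (2, 720) -> (1, 1440) -> return 1440

Answer: 1440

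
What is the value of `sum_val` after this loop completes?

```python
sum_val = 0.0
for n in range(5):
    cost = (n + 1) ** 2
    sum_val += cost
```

Sum of squared losses 1² + 2² + ... + 5²
`sum_val` takes the values: 0.0 → 1.0 → 5.0 → 14.0 → 30.0 → 55.0

Answer: 55.0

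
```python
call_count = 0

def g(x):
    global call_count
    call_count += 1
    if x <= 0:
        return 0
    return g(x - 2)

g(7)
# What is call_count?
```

Linear recursion stepping by 2: 5 calls from x=7 down to ≤0.

Answer: 5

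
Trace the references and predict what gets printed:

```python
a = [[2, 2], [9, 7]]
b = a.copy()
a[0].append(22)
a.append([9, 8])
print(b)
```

Key concept: shallow copy with nested lists.
Step by step:
`a = [[2, 2], [9, 7]]` → a = [[2, 2], [9, 7]]
`b = a.copy()` → b = [[2, 2], [9, 7]]
`a[0].append(22)` → a = [[2, 2, 22], [9, 7]]; b = [[2, 2, 22], [9, 7]]
`a.append([9, 8])` → a = [[2, 2, 22], [9, 7], [9, 8]]
`print(b)` → prints [[2, 2, 22], [9, 7]]

Answer: [[2, 2, 22], [9, 7]]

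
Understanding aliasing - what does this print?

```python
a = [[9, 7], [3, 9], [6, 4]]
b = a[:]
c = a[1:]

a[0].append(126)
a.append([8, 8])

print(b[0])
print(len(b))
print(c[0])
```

Key concept: slice with nested mutation.
Step by step:
`a = [[9, 7], [3, 9], [6, 4]]` → a = [[9, 7], [3, 9], [6, 4]]
`b = a[:]` → b = [[9, 7], [3, 9], [6, 4]]
`c = a[1:]` → c = [[3, 9], [6, 4]]
`a[0].append(126)` → a = [[9, 7, 126], [3, 9], [6, 4]]; b = [[9, 7, 126], [3, 9], [6, 4]]
`a.append([8, 8])` → a = [[9, 7, 126], [3, 9], [6, 4], [8, 8]]
`print(b[0])` → prints [9, 7, 126]
`print(len(b))` → prints 3
`print(c[0])` → prints [3, 9]

Answer:
[9, 7, 126]
3
[3, 9]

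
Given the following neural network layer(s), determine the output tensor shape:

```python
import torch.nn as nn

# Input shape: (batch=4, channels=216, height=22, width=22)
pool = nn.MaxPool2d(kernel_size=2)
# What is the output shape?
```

Input: (4, 216, 22, 22) -> Output: (4, 216, 11, 11)

Answer: (4, 216, 11, 11)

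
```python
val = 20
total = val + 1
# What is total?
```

Trace:
`val = 20` → val = 20
`total = val + 1` → total = 21
So total = 21

Answer: 21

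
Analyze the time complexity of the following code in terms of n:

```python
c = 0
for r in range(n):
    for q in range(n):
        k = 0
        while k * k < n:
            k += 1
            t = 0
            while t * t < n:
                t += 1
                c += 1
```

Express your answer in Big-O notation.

Each loop level contributes: n × n × √n × √n. Multiplying the contributions gives O(n^3).

Answer: O(n^3)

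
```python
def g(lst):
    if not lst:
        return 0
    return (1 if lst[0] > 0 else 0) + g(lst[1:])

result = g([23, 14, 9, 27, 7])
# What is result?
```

Count of positive elements in [23, 14, 9, 27, 7] = 5

Answer: 5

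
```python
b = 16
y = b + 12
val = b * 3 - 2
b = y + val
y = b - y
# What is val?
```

Trace:
`b = 16` → b = 16
`y = b + 12` → y = 28
`val = b * 3 - 2` → val = 46
`b = y + val` → b = 74
`y = b - y` → y = 46
So val = 46

Answer: 46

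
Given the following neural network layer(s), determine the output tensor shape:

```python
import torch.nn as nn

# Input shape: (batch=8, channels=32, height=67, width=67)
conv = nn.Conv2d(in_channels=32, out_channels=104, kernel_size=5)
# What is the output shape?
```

Input: (8, 32, 67, 67) -> Output: (8, 104, 63, 63)

Answer: (8, 104, 63, 63)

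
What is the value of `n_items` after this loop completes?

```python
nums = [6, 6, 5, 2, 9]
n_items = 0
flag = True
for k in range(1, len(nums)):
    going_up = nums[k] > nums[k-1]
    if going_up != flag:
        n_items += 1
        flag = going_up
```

Count direction changes in [6, 6, 5, 2, 9]
`n_items` takes the values: 0 → 1 → 2

Answer: 2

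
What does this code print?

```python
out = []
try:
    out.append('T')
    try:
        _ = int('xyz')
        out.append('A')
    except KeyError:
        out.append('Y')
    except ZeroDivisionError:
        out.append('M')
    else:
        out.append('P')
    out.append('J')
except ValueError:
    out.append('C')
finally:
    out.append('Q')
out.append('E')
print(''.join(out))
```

Execution trace: 'T' (try body) → 'C' (except ValueError) → 'Q' (finally) → 'E' (after the try/except). Output: TCQE

Answer: TCQE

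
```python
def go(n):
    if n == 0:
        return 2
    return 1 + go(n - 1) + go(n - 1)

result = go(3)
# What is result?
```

go(n) = 1 + 2·go(n-1), go(0)=2. Closed form: (2+1)·2^3 - 1 = 23.

Answer: 23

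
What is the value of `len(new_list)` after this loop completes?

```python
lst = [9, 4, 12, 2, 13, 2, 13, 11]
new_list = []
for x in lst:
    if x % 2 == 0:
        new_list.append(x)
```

Count even numbers in [9, 4, 12, 2, 13, 2, 13, 11]
`new_list` takes the values: [] → [4] → [4, 12] → [4, 12, 2] → [4, 12, 2, 2]
So `len(new_list)` = 4

Answer: 4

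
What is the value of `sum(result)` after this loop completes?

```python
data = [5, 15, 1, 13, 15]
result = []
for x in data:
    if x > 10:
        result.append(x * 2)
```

Sum of doubled values > 10
`result` takes the values: [] → [30] → [30, 26] → [30, 26, 30]
So `sum(result)` = 86

Answer: 86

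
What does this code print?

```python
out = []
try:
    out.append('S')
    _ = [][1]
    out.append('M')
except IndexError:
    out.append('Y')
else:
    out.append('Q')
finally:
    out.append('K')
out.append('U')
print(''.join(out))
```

Execution trace: 'S' (try body) → 'Y' (except IndexError) → 'K' (finally) → 'U' (after the try/except). Output: SYKU

Answer: SYKU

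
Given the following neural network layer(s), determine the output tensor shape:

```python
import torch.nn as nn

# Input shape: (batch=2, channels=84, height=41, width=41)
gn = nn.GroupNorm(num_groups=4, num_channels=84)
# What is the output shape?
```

Input: (2, 84, 41, 41) -> Output: (2, 84, 41, 41)

Answer: (2, 84, 41, 41)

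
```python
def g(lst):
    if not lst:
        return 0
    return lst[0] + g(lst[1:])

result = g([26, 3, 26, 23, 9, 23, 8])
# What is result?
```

26 + 3 + 26 + 23 + 9 + 23 + 8 + 0 = 118

Answer: 118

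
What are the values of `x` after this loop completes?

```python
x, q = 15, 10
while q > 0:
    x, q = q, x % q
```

GCD of 15 and 10
`x` takes the values: 15 → 10 → 5

Answer: 5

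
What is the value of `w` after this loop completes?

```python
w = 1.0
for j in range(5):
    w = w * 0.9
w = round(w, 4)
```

Exponential decay: 1.0 * 0.9^5
`w` takes the values: 1.0 → 0.9 → 0.81 → 0.729 → 0.6561 → 0.59049 → 0.5905

Answer: 0.5905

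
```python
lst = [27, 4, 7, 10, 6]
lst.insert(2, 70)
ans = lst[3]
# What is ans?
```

Trace:
`lst = [27, 4, 7, 10, 6]` → lst = [27, 4, 7, 10, 6]
`lst.insert(2, 70)` → lst = [27, 4, 70, 7, 10, 6]
`ans = lst[3]` → ans = 7
So ans = 7

Answer: 7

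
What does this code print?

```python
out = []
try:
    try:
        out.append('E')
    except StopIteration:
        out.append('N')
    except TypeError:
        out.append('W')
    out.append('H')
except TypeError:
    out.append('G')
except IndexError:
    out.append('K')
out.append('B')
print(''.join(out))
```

Execution trace: 'E' (inner try body, no exception) → 'H' (try body, no exception) → 'B' (after the try/except). Output: EHB

Answer: EHB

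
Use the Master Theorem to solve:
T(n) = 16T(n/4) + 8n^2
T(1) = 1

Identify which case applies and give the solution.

a=16, b=4, f(n)=8n^2. log_4(16) = 2. Since c=2 = 2, Case 2 applies: T(n) = Θ(n^log_b(a) · log n) = O(n^2 log n).

Answer: O(n^2 log n) - Case 2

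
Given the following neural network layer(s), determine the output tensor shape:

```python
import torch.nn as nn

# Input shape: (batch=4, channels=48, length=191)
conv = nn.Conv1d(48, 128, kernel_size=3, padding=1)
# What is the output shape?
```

Input: (4, 48, 191) -> Output: (4, 128, 191)

Answer: (4, 128, 191)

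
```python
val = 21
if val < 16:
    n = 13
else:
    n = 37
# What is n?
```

Trace:
`val = 21` → val = 21
`if val < 16: ...` → val < 16 is False, take else branch → n = 37
So n = 37

Answer: 37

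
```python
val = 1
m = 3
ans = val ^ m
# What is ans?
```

Trace:
`val = 1` → val = 1
`m = 3` → m = 3
`ans = val ^ m` → ans = 2
So ans = 2

Answer: 2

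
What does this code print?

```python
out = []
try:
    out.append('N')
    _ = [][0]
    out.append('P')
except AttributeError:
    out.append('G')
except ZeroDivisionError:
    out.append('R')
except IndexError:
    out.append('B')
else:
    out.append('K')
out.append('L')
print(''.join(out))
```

Execution trace: 'N' (try body) → 'B' (except IndexError) → 'L' (after the try/except). Output: NBL

Answer: NBL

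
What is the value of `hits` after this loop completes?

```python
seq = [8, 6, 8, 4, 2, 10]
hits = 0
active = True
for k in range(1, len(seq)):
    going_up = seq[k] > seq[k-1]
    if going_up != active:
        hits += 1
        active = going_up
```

Count direction changes in [8, 6, 8, 4, 2, 10]
`hits` takes the values: 0 → 1 → 2 → 3 → 4

Answer: 4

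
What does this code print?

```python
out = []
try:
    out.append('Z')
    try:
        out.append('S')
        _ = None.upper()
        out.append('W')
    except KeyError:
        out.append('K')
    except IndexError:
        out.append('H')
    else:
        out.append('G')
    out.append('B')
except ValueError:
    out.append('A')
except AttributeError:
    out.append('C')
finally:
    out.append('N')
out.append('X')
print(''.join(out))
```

Execution trace: 'Z' (try body) → 'S' (inner try body) → 'C' (except AttributeError) → 'N' (finally) → 'X' (after the try/except). Output: ZSCNX

Answer: ZSCNX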